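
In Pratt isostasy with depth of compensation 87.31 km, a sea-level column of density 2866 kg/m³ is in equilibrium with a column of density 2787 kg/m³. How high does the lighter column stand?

ρ_ref D = ρ (D + h) → h = D (ρ_ref − ρ)/ρ.
h = 87.31 km × (2866 − 2787)/2787 = 2.47 km.

2.47 km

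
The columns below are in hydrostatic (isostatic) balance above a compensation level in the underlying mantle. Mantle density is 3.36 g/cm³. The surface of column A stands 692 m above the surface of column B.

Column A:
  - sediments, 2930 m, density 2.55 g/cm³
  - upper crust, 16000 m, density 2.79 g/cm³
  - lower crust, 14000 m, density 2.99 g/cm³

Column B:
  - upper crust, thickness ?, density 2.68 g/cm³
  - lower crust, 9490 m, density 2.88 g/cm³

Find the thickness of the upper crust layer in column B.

14400 m

Take the compensation level at the base of the deeper column (depth z_c below the surface of column A) and equate Σ ρ_i t_i down to z_c; mantle fills any gap and the z_c terms cancel.
Column A: 2930×2.55 + 16000×2.79 + 14000×2.99 + (z_c − 32930)×3.36
Column B: 692×0 + x×2.68 + 9490×2.88 + (z_c − 692 − 9490 − x)×3.36
The z_c×3.36 term appears on both sides and cancels. Collect the known terms of each column as K = Σ(ρt)_known − 3.36 × (depth of known layers): K_A = 93971.5 − 3.36×32930 = −16673.3; K_B = 27331.2 − 3.36×(692 + 9490) = −6880.32.
Balance: K_A = K_B − x×(3.36 − 2.68), so x = (K_B − K_A)/(3.36 − 2.68) = 9792.98/0.68 = 14400 m.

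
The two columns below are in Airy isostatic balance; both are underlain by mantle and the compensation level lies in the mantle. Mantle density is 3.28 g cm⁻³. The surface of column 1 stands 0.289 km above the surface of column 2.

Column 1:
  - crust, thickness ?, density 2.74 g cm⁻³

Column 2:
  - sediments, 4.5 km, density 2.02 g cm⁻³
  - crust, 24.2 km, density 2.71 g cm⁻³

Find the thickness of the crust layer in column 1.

37.8 km

Take the compensation level at the base of the deeper column (depth z_c below the surface of column 1) and equate Σ ρ_i t_i down to z_c; mantle fills any gap and the z_c terms cancel.
Column 1: x×2.74 + (z_c − 0 − x)×3.28
Column 2: 0.289×0 + 4.5×2.02 + 24.2×2.71 + (z_c − 0.289 − 28.7)×3.28
The z_c×3.28 term appears on both sides and cancels. Collect the known terms of each column as K = Σ(ρt)_known − 3.28 × (depth of known layers): K_1 = 0 − 3.28×0 = 0; K_2 = 74.672 − 3.28×(0.289 + 28.7) = −20.41192.
Balance: K_1 − x×(3.28 − 2.74) = K_2, so x = (K_1 − K_2)/(3.28 − 2.74) = 20.4119/0.54 = 37.8 km.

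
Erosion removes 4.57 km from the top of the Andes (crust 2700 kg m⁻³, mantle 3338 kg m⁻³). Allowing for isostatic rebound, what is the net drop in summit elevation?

Rebound u = e ρ_c/ρ_m = 4.57 km × 2700/3338 = 3.697 km.
Net surface drop = e − u = 4.57 km − 3.697 km = e (ρ_m − ρ_c)/ρ_m = 0.873 km.

0.873 km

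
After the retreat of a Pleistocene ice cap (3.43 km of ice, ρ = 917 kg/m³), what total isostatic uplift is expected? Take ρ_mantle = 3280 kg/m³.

0.959 km

Removing the load lets mantle flow back in; uplift u satisfies ρ_ice t = ρ_m u.
u = t ρ_ice/ρ_m = 3.43 km × 917/3280 = 0.959 km.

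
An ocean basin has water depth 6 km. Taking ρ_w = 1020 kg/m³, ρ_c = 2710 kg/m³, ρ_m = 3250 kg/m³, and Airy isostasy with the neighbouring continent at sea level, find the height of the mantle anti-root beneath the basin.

18.8 km

Isostatic balance requires: replacing crust with seawater at the top is compensated by replacing crust with mantle at the base: d (ρ_c − ρ_w) = a (ρ_m − ρ_c).
a = d (ρ_c − ρ_w)/(ρ_m − ρ_c) = 6 km × 1690/540 = 18.8 km.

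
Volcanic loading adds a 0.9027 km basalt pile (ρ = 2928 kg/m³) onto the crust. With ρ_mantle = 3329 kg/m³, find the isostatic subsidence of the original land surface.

Subaerial loading: s = t ρ_load / ρ_m.
s = 0.9027 km × 2928/3329 = 0.794 km.

0.794 km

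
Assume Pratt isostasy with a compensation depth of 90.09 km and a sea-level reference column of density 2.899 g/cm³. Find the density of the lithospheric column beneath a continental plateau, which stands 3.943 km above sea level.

2.78 g/cm³

Pratt balance: ρ_ref D = ρ (D + h).
ρ = ρ_ref D/(D + h) = 2.899 × 90.09 km/(90.09 km + 3.943 km) = 2.78 g/cm³.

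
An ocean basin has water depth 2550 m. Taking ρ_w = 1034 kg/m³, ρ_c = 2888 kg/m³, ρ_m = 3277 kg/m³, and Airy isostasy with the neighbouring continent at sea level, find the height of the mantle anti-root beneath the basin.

Equating mass per unit area of the two columns: replacing crust with seawater at the top is compensated by replacing crust with mantle at the base: d (ρ_c − ρ_w) = a (ρ_m − ρ_c).
a = d (ρ_c − ρ_w)/(ρ_m − ρ_c) = 2550 m × 1854/389 = 12200 m.

12200 m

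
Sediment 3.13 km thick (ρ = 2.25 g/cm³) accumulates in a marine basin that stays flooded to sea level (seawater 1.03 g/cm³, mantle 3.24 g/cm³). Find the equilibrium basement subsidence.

Submarine loading: the sediment displaces seawater, and the subsidence is in turn flooded, so s (ρ_m − ρ_w) = t (ρ_sed − ρ_w).
s = 3.13 km × (2.25 − 1.03) / (3.24 − 1.03) = 1.73 km.

1.73 km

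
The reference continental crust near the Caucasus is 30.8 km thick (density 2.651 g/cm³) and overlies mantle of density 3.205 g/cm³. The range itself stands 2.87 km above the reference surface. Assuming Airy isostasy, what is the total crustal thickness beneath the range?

Root depth r = h ρ_c / (ρ_m − ρ_c) = 2.87 km × 2.651 / 0.554 = 13.73 km.
Total thickness = T + h + r = 30.8 km + 2.87 km + 13.73 km = 47.4 km.

47.4 km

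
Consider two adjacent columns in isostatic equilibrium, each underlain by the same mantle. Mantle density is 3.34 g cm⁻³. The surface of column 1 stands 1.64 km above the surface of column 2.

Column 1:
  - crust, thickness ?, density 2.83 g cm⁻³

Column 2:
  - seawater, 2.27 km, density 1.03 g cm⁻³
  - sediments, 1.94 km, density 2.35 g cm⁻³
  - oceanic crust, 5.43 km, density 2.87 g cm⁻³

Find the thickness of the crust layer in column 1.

29.8 km

Take the compensation level at the base of the deeper column (depth z_c below the surface of column 1) and equate Σ ρ_i t_i down to z_c; mantle fills any gap and the z_c terms cancel.
Column 1: x×2.83 + (z_c − 0 − x)×3.34
Column 2: 1.64×0 + 2.27×1.03 + 1.94×2.35 + 5.43×2.87 + (z_c − 1.64 − 9.64)×3.34
The z_c×3.34 term appears on both sides and cancels. Collect the known terms of each column as K = Σ(ρt)_known − 3.34 × (depth of known layers): K_1 = 0 − 3.34×0 = 0; K_2 = 22.4812 − 3.34×(1.64 + 9.64) = −15.194.
Balance: K_1 − x×(3.34 − 2.83) = K_2, so x = (K_1 − K_2)/(3.34 − 2.83) = 15.194/0.51 = 29.8 km.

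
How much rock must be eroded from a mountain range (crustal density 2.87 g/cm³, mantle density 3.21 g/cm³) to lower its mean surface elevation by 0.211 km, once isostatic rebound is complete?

Net drop Δ = e − u = e − e ρ_c/ρ_m = e (ρ_m − ρ_c)/ρ_m.
e = Δ ρ_m/(ρ_m − ρ_c) = 0.211 km × 3.21/0.34 = 1.99 km.

1.99 km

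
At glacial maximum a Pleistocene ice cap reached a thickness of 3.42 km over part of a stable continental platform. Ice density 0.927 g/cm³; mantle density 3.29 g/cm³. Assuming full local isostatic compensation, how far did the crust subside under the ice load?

Isostatic balance requires: the ice load ρ_ice t is balanced by mantle displaced below, ρ_m s.
s = t ρ_ice / ρ_m = 3.42 km × 0.927/3.29 = 0.964 km.

0.964 km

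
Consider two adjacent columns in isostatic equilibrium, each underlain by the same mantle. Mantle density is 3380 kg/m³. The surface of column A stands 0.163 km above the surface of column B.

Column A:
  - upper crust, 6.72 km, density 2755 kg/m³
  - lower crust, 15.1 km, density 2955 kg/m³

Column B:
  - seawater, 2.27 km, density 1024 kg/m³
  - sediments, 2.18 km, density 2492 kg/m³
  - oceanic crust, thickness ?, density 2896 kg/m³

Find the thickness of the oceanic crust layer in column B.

Take the compensation level at the base of the deeper column (depth z_c below the surface of column A) and equate Σ ρ_i t_i down to z_c; mantle fills any gap and the z_c terms cancel.
Column A: 6.72×2755 + 15.1×2955 + (z_c − 21.82)×3380
Column B: 0.163×0 + 2.27×1024 + 2.18×2492 + x×2896 + (z_c − 0.163 − 4.45 − x)×3380
The z_c×3380 term appears on both sides and cancels. Collect the known terms of each column as K = Σ(ρt)_known − 3380 × (depth of known layers): K_A = 63134.1 − 3380×21.82 = −10617.5; K_B = 7757.04 − 3380×(0.163 + 4.45) = −7834.9.
Balance: K_A = K_B − x×(3380 − 2896), so x = (K_B − K_A)/(3380 − 2896) = 2782.6/484 = 5.75 km.

5.75 km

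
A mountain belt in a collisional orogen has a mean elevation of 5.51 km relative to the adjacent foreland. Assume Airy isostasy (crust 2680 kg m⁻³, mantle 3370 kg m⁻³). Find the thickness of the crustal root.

21.4 km

Isostatic balance requires: the weight of the topography is balanced by the buoyancy of the root, ρ_c h = (ρ_m − ρ_c) r.
r = h · ρ_c / (ρ_m − ρ_c) = 5.51 km × 2680 / (3370 − 2680) = 21.4 km.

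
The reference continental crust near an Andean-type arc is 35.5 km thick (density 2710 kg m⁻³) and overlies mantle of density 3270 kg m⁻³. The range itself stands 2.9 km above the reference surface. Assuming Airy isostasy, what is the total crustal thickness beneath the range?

Root depth r = h ρ_c / (ρ_m − ρ_c) = 2.9 km × 2710 / 560 = 14.03 km.
Total thickness = T + h + r = 35.5 km + 2.9 km + 14.03 km = 52.4 km.

52.4 km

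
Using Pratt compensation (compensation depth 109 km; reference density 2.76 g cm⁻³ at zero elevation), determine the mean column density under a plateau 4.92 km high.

2.64 g cm⁻³

Pratt balance: ρ_ref D = ρ (D + h).
ρ = ρ_ref D/(D + h) = 2.76 × 109 km/(109 km + 4.92 km) = 2.64 g cm⁻³.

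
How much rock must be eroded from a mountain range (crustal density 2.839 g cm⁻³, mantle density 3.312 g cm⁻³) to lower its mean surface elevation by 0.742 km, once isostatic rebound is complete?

Net drop Δ = e − u = e − e ρ_c/ρ_m = e (ρ_m − ρ_c)/ρ_m.
e = Δ ρ_m/(ρ_m − ρ_c) = 0.742 km × 3.312/0.473 = 5.2 km.

5.2 km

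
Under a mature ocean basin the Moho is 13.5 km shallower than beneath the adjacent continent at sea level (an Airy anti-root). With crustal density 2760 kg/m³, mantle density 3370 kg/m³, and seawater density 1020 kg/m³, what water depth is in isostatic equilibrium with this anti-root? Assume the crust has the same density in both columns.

4.73 km

Replacing a thickness d of crust by seawater at the top must be balanced by replacing crust with mantle at the base: d (ρ_c − ρ_w) = a (ρ_m − ρ_c).
d = a (ρ_m − ρ_c)/(ρ_c − ρ_w) = 13.5 km × 610/1740 = 4.73 km.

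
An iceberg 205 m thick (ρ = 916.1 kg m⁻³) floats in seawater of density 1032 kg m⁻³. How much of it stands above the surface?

Floating equilibrium: submerged depth d = t ρ_obj/ρ_fluid = 205 m × 916.1/1032 = 182 m.
Freeboard = t − d = 205 m − 182 m = 23 m.

23 m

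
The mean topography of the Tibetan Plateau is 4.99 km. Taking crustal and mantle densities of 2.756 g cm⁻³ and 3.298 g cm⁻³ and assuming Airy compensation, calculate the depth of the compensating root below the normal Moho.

25.4 km

In Airy isostatic equilibrium: the weight of the topography is balanced by the buoyancy of the root, ρ_c h = (ρ_m − ρ_c) r.
r = h · ρ_c / (ρ_m − ρ_c) = 4.99 km × 2.756 / (3.298 − 2.756) = 25.4 km.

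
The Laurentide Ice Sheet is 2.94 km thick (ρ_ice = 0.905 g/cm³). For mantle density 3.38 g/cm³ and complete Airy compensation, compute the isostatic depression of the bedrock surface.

In Airy isostatic equilibrium: the ice load ρ_ice t is balanced by mantle displaced below, ρ_m s.
s = t ρ_ice / ρ_m = 2.94 km × 0.905/3.38 = 0.787 km.

0.787 km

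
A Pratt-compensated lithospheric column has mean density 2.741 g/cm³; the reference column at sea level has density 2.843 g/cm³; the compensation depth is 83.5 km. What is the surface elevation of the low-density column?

3.11 km

ρ_ref D = ρ (D + h) → h = D (ρ_ref − ρ)/ρ.
h = 83.5 km × (2.843 − 2.741)/2.741 = 3.11 km.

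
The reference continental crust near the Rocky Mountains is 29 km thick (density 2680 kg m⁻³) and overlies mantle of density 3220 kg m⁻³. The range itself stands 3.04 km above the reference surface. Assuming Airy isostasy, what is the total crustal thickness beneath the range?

47.1 km

Root depth r = h ρ_c / (ρ_m − ρ_c) = 3.04 km × 2680 / 540 = 15.09 km.
Total thickness = T + h + r = 29 km + 3.04 km + 15.09 km = 47.1 km.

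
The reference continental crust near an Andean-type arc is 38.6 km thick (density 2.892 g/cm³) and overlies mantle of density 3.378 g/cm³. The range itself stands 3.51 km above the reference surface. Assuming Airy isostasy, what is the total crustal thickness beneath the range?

Root depth r = h ρ_c / (ρ_m − ρ_c) = 3.51 km × 2.892 / 0.486 = 20.89 km.
Total thickness = T + h + r = 38.6 km + 3.51 km + 20.89 km = 63 km.

63 km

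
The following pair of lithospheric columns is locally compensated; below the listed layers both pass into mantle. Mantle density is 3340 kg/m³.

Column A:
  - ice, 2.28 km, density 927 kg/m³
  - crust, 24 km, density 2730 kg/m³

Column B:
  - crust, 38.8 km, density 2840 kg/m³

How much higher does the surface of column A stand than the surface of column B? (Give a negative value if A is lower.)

For any compensation level in the mantle, the mantle terms cancel and isostasy reduces to e = (Σt_A − Σt_B) − (Σ(ρt)_A − Σ(ρt)_B) / ρ_m.
Σt_A = 26.28 km; Σt_B = 38.8 km; Σ(ρt)_A = 67633.56; Σ(ρt)_B = 110192 (in km·kg/m³).
e = (26.28 − 38.8) − (67633.56 − 110192) / 3340 = 0.222 km.

0.222 km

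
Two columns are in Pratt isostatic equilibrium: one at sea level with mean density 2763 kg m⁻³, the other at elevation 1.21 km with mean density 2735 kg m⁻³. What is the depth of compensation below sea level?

ρ_ref D = ρ (D + h) → D (ρ_ref − ρ) = ρ h.
D = ρ h/(ρ_ref − ρ) = 2735 × 1.21 km/(2763 − 2735) = 118 km.

118 km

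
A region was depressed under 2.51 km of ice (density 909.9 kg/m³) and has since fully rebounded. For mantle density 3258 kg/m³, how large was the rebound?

Removing the load lets mantle flow back in; uplift u satisfies ρ_ice t = ρ_m u.
u = t ρ_ice/ρ_m = 2.51 km × 909.9/3258 = 0.701 km.

0.701 km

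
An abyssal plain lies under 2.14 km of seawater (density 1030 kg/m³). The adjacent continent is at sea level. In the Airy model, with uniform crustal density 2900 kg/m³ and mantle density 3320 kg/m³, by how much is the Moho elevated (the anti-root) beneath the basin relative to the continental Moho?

Balancing pressure at the compensation depth: replacing crust with seawater at the top is compensated by replacing crust with mantle at the base: d (ρ_c − ρ_w) = a (ρ_m − ρ_c).
a = d (ρ_c − ρ_w)/(ρ_m − ρ_c) = 2.14 km × 1870/420 = 9.53 km.

9.53 km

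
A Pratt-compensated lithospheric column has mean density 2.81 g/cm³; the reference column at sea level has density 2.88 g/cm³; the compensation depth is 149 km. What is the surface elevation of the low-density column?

3.71 km

ρ_ref D = ρ (D + h) → h = D (ρ_ref − ρ)/ρ.
h = 149 km × (2.88 − 2.81)/2.81 = 3.71 km.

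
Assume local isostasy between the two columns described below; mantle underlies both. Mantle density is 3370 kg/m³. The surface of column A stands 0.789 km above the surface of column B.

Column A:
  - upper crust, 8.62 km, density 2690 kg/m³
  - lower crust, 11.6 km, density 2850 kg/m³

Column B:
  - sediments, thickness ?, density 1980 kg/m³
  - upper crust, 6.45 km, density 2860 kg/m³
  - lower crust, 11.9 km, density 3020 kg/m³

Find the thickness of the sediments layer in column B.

1.28 km

Take the compensation level at the base of the deeper column (depth z_c below the surface of column A) and equate Σ ρ_i t_i down to z_c; mantle fills any gap and the z_c terms cancel.
Column A: 8.62×2690 + 11.6×2850 + (z_c − 20.22)×3370
Column B: 0.789×0 + x×1980 + 6.45×2860 + 11.9×3020 + (z_c − 0.789 − 18.35 − x)×3370
The z_c×3370 term appears on both sides and cancels. Collect the known terms of each column as K = Σ(ρt)_known − 3370 × (depth of known layers): K_A = 56247.8 − 3370×20.22 = −11893.6; K_B = 54385 − 3370×(0.789 + 18.35) = −10113.43.
Balance: K_A = K_B − x×(3370 − 1980), so x = (K_B − K_A)/(3370 − 1980) = 1780.17/1390 = 1.28 km.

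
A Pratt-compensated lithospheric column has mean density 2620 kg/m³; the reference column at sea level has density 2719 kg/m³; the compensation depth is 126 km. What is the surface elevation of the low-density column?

4.76 km

ρ_ref D = ρ (D + h) → h = D (ρ_ref − ρ)/ρ.
h = 126 km × (2719 − 2620)/2620 = 4.76 km.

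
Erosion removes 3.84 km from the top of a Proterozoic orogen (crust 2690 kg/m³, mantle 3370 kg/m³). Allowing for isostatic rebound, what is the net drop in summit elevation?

0.775 km

Rebound u = e ρ_c/ρ_m = 3.84 km × 2690/3370 = 3.065 km.
Net surface drop = e − u = 3.84 km − 3.065 km = e (ρ_m − ρ_c)/ρ_m = 0.775 km.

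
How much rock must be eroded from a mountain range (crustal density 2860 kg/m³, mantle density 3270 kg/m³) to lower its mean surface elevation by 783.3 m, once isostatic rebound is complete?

6250 m

Net drop Δ = e − u = e − e ρ_c/ρ_m = e (ρ_m − ρ_c)/ρ_m.
e = Δ ρ_m/(ρ_m − ρ_c) = 783.3 m × 3270/410 = 6250 m.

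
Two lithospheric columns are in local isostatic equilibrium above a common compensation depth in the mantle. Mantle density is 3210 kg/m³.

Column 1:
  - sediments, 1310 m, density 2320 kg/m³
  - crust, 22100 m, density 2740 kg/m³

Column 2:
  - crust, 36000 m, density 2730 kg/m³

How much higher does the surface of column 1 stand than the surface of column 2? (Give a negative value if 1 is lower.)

−1780 m

For any compensation level in the mantle, the mantle terms cancel and isostasy reduces to e = (Σt_1 − Σt_2) − (Σ(ρt)_1 − Σ(ρt)_2) / ρ_m.
Σt_1 = 23410 m; Σt_2 = 36000 m; Σ(ρt)_1 = 63593200; Σ(ρt)_2 = 98280000 (in m·kg/m³).
e = (23410 − 36000) − (63593200 − 98280000) / 3210 = −1780 m.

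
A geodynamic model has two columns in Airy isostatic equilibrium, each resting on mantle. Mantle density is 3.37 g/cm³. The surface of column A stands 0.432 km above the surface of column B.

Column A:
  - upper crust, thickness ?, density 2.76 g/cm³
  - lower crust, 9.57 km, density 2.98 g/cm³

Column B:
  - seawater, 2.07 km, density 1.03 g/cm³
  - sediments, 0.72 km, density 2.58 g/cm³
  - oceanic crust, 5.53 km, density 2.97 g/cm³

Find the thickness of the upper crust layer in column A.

8.77 km

Take the compensation level at the base of the deeper column (depth z_c below the surface of column A) and equate Σ ρ_i t_i down to z_c; mantle fills any gap and the z_c terms cancel.
Column A: x×2.76 + 9.57×2.98 + (z_c − 9.57 − x)×3.37
Column B: 0.432×0 + 2.07×1.03 + 0.72×2.58 + 5.53×2.97 + (z_c − 0.432 − 8.32)×3.37
The z_c×3.37 term appears on both sides and cancels. Collect the known terms of each column as K = Σ(ρt)_known − 3.37 × (depth of known layers): K_A = 28.5186 − 3.37×9.57 = −3.7323; K_B = 20.4138 − 3.37×(0.432 + 8.32) = −9.08044.
Balance: K_A − x×(3.37 − 2.76) = K_B, so x = (K_A − K_B)/(3.37 − 2.76) = 5.34814/0.61 = 8.77 km.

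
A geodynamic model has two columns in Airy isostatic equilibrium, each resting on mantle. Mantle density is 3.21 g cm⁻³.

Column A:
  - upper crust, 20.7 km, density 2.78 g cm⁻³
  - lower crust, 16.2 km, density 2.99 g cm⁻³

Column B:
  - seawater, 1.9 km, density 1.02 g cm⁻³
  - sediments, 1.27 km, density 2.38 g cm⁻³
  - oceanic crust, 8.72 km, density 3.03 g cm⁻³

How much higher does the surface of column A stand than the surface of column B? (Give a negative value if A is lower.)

1.77 km

For any compensation level in the mantle, the mantle terms cancel and isostasy reduces to e = (Σt_A − Σt_B) − (Σ(ρt)_A − Σ(ρt)_B) / ρ_m.
Σt_A = 36.9 km; Σt_B = 11.89 km; Σ(ρt)_A = 105.984; Σ(ρt)_B = 31.3822 (in km·g cm⁻³).
e = (36.9 − 11.89) − (105.984 − 31.3822) / 3.21 = 1.77 km.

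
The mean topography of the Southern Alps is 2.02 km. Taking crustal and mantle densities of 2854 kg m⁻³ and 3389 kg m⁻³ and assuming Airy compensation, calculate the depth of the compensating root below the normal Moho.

For local isostatic compensation: the weight of the topography is balanced by the buoyancy of the root, ρ_c h = (ρ_m − ρ_c) r.
r = h · ρ_c / (ρ_m − ρ_c) = 2.02 km × 2854 / (3389 − 2854) = 10.8 km.

10.8 km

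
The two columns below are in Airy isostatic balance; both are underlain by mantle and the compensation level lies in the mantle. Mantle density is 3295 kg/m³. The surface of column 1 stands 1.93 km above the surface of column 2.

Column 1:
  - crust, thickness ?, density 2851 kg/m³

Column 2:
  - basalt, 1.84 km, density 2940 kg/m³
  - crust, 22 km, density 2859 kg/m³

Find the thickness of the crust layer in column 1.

37.4 km

Take the compensation level at the base of the deeper column (depth z_c below the surface of column 1) and equate Σ ρ_i t_i down to z_c; mantle fills any gap and the z_c terms cancel.
Column 1: x×2851 + (z_c − 0 − x)×3295
Column 2: 1.93×0 + 1.84×2940 + 22×2859 + (z_c − 1.93 − 23.84)×3295
The z_c×3295 term appears on both sides and cancels. Collect the known terms of each column as K = Σ(ρt)_known − 3295 × (depth of known layers): K_1 = 0 − 3295×0 = 0; K_2 = 68307.6 − 3295×(1.93 + 23.84) = −16604.55.
Balance: K_1 − x×(3295 − 2851) = K_2, so x = (K_1 − K_2)/(3295 − 2851) = 16604.5/444 = 37.4 km.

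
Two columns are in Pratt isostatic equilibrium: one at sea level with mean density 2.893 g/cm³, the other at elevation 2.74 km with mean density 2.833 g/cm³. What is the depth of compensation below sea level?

ρ_ref D = ρ (D + h) → D (ρ_ref − ρ) = ρ h.
D = ρ h/(ρ_ref − ρ) = 2.833 × 2.74 km/(2.893 − 2.833) = 129 km.

129 km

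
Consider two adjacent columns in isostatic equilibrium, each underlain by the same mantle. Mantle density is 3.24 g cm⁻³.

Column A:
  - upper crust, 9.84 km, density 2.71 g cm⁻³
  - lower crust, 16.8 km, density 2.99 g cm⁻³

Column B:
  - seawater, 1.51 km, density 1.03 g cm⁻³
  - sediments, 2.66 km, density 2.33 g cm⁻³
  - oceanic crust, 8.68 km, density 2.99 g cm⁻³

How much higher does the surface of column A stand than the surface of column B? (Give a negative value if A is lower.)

0.459 km

For any compensation level in the mantle, the mantle terms cancel and isostasy reduces to e = (Σt_A − Σt_B) − (Σ(ρt)_A − Σ(ρt)_B) / ρ_m.
Σt_A = 26.64 km; Σt_B = 12.85 km; Σ(ρt)_A = 76.8984; Σ(ρt)_B = 33.7063 (in km·g cm⁻³).
e = (26.64 − 12.85) − (76.8984 − 33.7063) / 3.24 = 0.459 km.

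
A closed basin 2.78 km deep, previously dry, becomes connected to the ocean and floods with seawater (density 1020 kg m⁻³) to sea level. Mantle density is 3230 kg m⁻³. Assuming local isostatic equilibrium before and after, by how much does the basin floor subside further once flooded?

1.28 km

After flooding the water column is d + s deep. Its weight must equal the weight of mantle displaced by the extra subsidence s: (d + s) ρ_w = s ρ_m.
s = d ρ_w / (ρ_m − ρ_w) = 2.78 km × 1020/(3230 − 1020) = 1.28 km.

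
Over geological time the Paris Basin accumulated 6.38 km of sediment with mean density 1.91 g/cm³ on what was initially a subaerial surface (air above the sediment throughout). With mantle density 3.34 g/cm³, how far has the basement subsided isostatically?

3.65 km

Subaerial load: s = t ρ_sed / ρ_m = 6.38 km × 1.91/3.34 = 3.65 km.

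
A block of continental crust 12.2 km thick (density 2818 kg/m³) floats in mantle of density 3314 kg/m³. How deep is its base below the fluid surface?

10.4 km

Draft d = t ρ_obj/ρ_fluid = 12.2 km × 2818/3314 = 10.4 km.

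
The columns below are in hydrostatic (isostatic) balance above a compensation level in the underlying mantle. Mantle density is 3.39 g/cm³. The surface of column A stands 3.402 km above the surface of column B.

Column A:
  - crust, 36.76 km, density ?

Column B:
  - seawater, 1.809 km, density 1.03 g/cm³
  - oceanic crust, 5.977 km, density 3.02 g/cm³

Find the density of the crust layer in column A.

Take the compensation level at the base of the deeper column (depth z_c below the surface of column A) and equate Σ ρ_i t_i down to z_c; mantle fills any gap and the z_c terms cancel.
Column A: 36.76×ρ + (z_c − 36.76)×3.39
Column B: 3.402×0 + 1.809×1.03 + 5.977×3.02 + (z_c − 3.402 − 7.786)×3.39
The z_c×3.39 term appears on both sides and cancels. Collect the known terms of each column as K = Σ(ρt)_known − 3.39 × (depth of known layers): K_A = 0 − 3.39×36.76 = −124.6164; K_B = 19.91381 − 3.39×(3.402 + 7.786) = −18.01351.
Balance: K_A + 36.76×ρ = K_B, so ρ = (K_B − K_A)/36.76 = 106.603/36.76 = 2.9 g/cm³.

2.9 g/cm³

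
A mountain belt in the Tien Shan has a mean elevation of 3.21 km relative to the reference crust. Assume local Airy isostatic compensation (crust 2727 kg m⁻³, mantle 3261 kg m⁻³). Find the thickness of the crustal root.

16.4 km

By Archimedes' principle applied to the lithosphere: the weight of the topography is balanced by the buoyancy of the root, ρ_c h = (ρ_m − ρ_c) r.
r = h · ρ_c / (ρ_m − ρ_c) = 3.21 km × 2727 / (3261 − 2727) = 16.4 km.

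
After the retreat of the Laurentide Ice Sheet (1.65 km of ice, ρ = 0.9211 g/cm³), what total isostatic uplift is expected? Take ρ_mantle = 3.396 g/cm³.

Removing the load lets mantle flow back in; uplift u satisfies ρ_ice t = ρ_m u.
u = t ρ_ice/ρ_m = 1.65 km × 0.9211/3.396 = 0.448 km.

0.448 km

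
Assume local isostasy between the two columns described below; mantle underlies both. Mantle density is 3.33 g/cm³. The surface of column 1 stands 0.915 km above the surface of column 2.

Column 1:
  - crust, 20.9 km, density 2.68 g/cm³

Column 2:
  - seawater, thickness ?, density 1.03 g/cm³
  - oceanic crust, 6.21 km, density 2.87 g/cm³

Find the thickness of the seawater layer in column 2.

3.34 km

Take the compensation level at the base of the deeper column (depth z_c below the surface of column 1) and equate Σ ρ_i t_i down to z_c; mantle fills any gap and the z_c terms cancel.
Column 1: 20.9×2.68 + (z_c − 20.9)×3.33
Column 2: 0.915×0 + x×1.03 + 6.21×2.87 + (z_c − 0.915 − 6.21 − x)×3.33
The z_c×3.33 term appears on both sides and cancels. Collect the known terms of each column as K = Σ(ρt)_known − 3.33 × (depth of known layers): K_1 = 56.012 − 3.33×20.9 = −13.585; K_2 = 17.8227 − 3.33×(0.915 + 6.21) = −5.90355.
Balance: K_1 = K_2 − x×(3.33 − 1.03), so x = (K_2 − K_1)/(3.33 − 1.03) = 7.68145/2.3 = 3.34 km.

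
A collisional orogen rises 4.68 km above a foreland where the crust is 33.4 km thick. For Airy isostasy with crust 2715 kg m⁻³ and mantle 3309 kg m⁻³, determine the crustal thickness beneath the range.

59.5 km

Root depth r = h ρ_c / (ρ_m − ρ_c) = 4.68 km × 2715 / 594 = 21.39 km.
Total thickness = T + h + r = 33.4 km + 4.68 km + 21.39 km = 59.5 km.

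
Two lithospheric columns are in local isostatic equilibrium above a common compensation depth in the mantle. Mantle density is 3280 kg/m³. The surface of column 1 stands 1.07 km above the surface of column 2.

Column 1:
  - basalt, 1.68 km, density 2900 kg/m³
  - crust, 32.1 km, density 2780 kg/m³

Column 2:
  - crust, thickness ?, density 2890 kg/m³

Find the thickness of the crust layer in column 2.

Take the compensation level at the base of the deeper column (depth z_c below the surface of column 1) and equate Σ ρ_i t_i down to z_c; mantle fills any gap and the z_c terms cancel.
Column 1: 1.68×2900 + 32.1×2780 + (z_c − 33.78)×3280
Column 2: 1.07×0 + x×2890 + (z_c − 1.07 − 0 − x)×3280
The z_c×3280 term appears on both sides and cancels. Collect the known terms of each column as K = Σ(ρt)_known − 3280 × (depth of known layers): K_1 = 94110 − 3280×33.78 = −16688.4; K_2 = 0 − 3280×(1.07 + 0) = −3509.6.
Balance: K_1 = K_2 − x×(3280 − 2890), so x = (K_2 − K_1)/(3280 − 2890) = 13178.8/390 = 33.8 km.

33.8 km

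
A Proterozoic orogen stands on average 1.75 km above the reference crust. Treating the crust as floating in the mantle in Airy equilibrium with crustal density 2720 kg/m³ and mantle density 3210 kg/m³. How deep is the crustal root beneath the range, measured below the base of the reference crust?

Equating mass per unit area of the two columns: the weight of the topography is balanced by the buoyancy of the root, ρ_c h = (ρ_m − ρ_c) r.
r = h · ρ_c / (ρ_m − ρ_c) = 1.75 km × 2720 / (3210 − 2720) = 9.71 km.

9.71 km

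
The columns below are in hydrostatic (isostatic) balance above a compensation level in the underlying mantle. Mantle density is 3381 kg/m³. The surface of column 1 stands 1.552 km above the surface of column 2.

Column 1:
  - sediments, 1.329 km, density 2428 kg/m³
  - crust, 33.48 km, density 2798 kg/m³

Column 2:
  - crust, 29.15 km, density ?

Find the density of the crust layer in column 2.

2850 kg/m³

Take the compensation level at the base of the deeper column (depth z_c below the surface of column 1) and equate Σ ρ_i t_i down to z_c; mantle fills any gap and the z_c terms cancel.
Column 1: 1.329×2428 + 33.48×2798 + (z_c − 34.809)×3381
Column 2: 1.552×0 + 29.15×ρ + (z_c − 1.552 − 29.15)×3381
The z_c×3381 term appears on both sides and cancels. Collect the known terms of each column as K = Σ(ρt)_known − 3381 × (depth of known layers): K_1 = 96903.852 − 3381×34.809 = −20785.377; K_2 = 0 − 3381×(1.552 + 29.15) = −103803.462.
Balance: K_1 = K_2 + 29.15×ρ, so ρ = (K_1 − K_2)/29.15 = 83018.1/29.15 = 2850 kg/m³.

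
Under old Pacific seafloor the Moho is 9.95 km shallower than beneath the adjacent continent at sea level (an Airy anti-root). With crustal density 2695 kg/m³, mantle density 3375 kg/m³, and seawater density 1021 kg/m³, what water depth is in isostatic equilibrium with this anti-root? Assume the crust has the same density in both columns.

4.04 km

Replacing a thickness d of crust by seawater at the top must be balanced by replacing crust with mantle at the base: d (ρ_c − ρ_w) = a (ρ_m − ρ_c).
d = a (ρ_m − ρ_c)/(ρ_c − ρ_w) = 9.95 km × 680/1674 = 4.04 km.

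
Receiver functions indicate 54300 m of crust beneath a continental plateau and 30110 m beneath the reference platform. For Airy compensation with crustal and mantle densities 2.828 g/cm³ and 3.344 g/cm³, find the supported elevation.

3730 m

Excess crust Δ = 54300 m − 30110 m = 24190 m, split between elevation h and root r with h + r = Δ.
Airy balance ρ_c h = (ρ_m − ρ_c) r gives r = h ρ_c/(ρ_m − ρ_c), so h (1 + ρ_c/(ρ_m − ρ_c)) = Δ, i.e. h = Δ (ρ_m − ρ_c)/ρ_m.
h = 24190 m × 0.516/3.344 = 3730 m.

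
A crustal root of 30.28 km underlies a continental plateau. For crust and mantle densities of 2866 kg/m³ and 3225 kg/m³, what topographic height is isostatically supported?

In Airy isostatic equilibrium: ρ_c h = (ρ_m − ρ_c) r.
h = r (ρ_m − ρ_c) / ρ_c = 30.28 km × (3225 − 2866) / 2866 = 3.79 km.

3.79 km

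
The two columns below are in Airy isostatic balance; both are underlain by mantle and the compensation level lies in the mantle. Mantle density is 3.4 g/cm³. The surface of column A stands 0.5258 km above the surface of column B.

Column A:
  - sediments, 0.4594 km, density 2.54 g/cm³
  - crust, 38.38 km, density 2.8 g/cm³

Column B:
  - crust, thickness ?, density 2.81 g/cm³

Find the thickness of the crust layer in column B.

Take the compensation level at the base of the deeper column (depth z_c below the surface of column A) and equate Σ ρ_i t_i down to z_c; mantle fills any gap and the z_c terms cancel.
Column A: 0.4594×2.54 + 38.38×2.8 + (z_c − 38.8394)×3.4
Column B: 0.5258×0 + x×2.81 + (z_c − 0.5258 − 0 − x)×3.4
The z_c×3.4 term appears on both sides and cancels. Collect the known terms of each column as K = Σ(ρt)_known − 3.4 × (depth of known layers): K_A = 108.630876 − 3.4×38.8394 = −23.423084; K_B = 0 − 3.4×(0.5258 + 0) = −1.78772.
Balance: K_A = K_B − x×(3.4 − 2.81), so x = (K_B − K_A)/(3.4 − 2.81) = 21.6354/0.59 = 36.7 km.

36.7 km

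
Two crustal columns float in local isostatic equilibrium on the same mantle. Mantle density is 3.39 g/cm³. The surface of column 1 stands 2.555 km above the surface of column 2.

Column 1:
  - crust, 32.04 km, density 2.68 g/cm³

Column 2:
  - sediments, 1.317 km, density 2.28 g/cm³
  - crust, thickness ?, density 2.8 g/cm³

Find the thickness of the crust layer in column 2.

21.4 km

Take the compensation level at the base of the deeper column (depth z_c below the surface of column 1) and equate Σ ρ_i t_i down to z_c; mantle fills any gap and the z_c terms cancel.
Column 1: 32.04×2.68 + (z_c − 32.04)×3.39
Column 2: 2.555×0 + 1.317×2.28 + x×2.8 + (z_c − 2.555 − 1.317 − x)×3.39
The z_c×3.39 term appears on both sides and cancels. Collect the known terms of each column as K = Σ(ρt)_known − 3.39 × (depth of known layers): K_1 = 85.8672 − 3.39×32.04 = −22.7484; K_2 = 3.00276 − 3.39×(2.555 + 1.317) = −10.12332.
Balance: K_1 = K_2 − x×(3.39 − 2.8), so x = (K_2 − K_1)/(3.39 − 2.8) = 12.6251/0.59 = 21.4 km.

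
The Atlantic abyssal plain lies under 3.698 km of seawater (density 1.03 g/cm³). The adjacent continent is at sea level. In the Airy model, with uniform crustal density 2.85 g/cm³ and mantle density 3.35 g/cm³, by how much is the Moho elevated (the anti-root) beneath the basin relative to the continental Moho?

Isostatic balance requires: replacing crust with seawater at the top is compensated by replacing crust with mantle at the base: d (ρ_c − ρ_w) = a (ρ_m − ρ_c).
a = d (ρ_c − ρ_w)/(ρ_m − ρ_c) = 3.698 km × 1.82/0.5 = 13.5 km.

13.5 km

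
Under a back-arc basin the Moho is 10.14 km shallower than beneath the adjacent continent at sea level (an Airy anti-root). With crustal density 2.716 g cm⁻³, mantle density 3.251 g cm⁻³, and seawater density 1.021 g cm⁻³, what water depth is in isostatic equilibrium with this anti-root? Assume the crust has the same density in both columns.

3.2 km

Replacing a thickness d of crust by seawater at the top must be balanced by replacing crust with mantle at the base: d (ρ_c − ρ_w) = a (ρ_m − ρ_c).
d = a (ρ_m − ρ_c)/(ρ_c − ρ_w) = 10.14 km × 0.535/1.695 = 3.2 km.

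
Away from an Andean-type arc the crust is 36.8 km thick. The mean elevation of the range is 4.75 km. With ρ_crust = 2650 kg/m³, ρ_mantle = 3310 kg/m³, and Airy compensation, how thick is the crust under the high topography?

Root depth r = h ρ_c / (ρ_m − ρ_c) = 4.75 km × 2650 / 660 = 19.07 km.
Total thickness = T + h + r = 36.8 km + 4.75 km + 19.07 km = 60.6 km.

60.6 km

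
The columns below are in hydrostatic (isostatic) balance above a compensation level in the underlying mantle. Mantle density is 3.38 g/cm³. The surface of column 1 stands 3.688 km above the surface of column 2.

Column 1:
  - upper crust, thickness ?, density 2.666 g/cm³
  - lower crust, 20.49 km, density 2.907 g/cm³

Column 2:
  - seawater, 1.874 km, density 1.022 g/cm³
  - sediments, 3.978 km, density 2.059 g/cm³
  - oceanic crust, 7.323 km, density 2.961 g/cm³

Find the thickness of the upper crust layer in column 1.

21.7 km

Take the compensation level at the base of the deeper column (depth z_c below the surface of column 1) and equate Σ ρ_i t_i down to z_c; mantle fills any gap and the z_c terms cancel.
Column 1: x×2.666 + 20.49×2.907 + (z_c − 20.49 − x)×3.38
Column 2: 3.688×0 + 1.874×1.022 + 3.978×2.059 + 7.323×2.961 + (z_c − 3.688 − 13.175)×3.38
The z_c×3.38 term appears on both sides and cancels. Collect the known terms of each column as K = Σ(ρt)_known − 3.38 × (depth of known layers): K_1 = 59.56443 − 3.38×20.49 = −9.69177; K_2 = 31.789333 − 3.38×(3.688 + 13.175) = −25.207607.
Balance: K_1 − x×(3.38 − 2.666) = K_2, so x = (K_1 − K_2)/(3.38 − 2.666) = 15.5158/0.714 = 21.7 km.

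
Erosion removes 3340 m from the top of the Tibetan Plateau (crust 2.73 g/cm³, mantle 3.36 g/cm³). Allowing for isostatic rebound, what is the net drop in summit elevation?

Rebound u = e ρ_c/ρ_m = 3340 m × 2.73/3.36 = 2714 m.
Net surface drop = e − u = 3340 m − 2714 m = e (ρ_m − ρ_c)/ρ_m = 626 m.

626 m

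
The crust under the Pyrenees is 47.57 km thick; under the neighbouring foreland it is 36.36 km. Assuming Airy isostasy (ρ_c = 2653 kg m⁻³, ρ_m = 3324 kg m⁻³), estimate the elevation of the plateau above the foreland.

Excess crust Δ = 47.57 km − 36.36 km = 11.21 km, split between elevation h and root r with h + r = Δ.
Airy balance ρ_c h = (ρ_m − ρ_c) r gives r = h ρ_c/(ρ_m − ρ_c), so h (1 + ρ_c/(ρ_m − ρ_c)) = Δ, i.e. h = Δ (ρ_m − ρ_c)/ρ_m.
h = 11.21 km × 671/3324 = 2.26 km.

2.26 km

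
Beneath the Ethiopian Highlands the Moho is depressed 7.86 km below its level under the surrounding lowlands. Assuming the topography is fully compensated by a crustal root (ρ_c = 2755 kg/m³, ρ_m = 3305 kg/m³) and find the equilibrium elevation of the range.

1.57 km

In Airy isostatic equilibrium: ρ_c h = (ρ_m − ρ_c) r.
h = r (ρ_m − ρ_c) / ρ_c = 7.86 km × (3305 − 2755) / 2755 = 1.57 km.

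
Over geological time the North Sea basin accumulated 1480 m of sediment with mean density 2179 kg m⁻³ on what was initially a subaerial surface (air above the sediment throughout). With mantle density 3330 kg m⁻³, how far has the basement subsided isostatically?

968 m

Subaerial load: s = t ρ_sed / ρ_m = 1480 m × 2179/3330 = 968 m.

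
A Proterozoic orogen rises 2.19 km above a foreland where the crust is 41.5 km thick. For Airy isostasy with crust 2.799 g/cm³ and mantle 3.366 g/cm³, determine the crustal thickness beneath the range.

54.5 km

Root depth r = h ρ_c / (ρ_m − ρ_c) = 2.19 km × 2.799 / 0.567 = 10.81 km.
Total thickness = T + h + r = 41.5 km + 2.19 km + 10.81 km = 54.5 km.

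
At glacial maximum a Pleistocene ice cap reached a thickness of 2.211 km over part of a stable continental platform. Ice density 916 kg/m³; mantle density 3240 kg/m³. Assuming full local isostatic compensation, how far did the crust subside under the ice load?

By Archimedes' principle applied to the lithosphere: the ice load ρ_ice t is balanced by mantle displaced below, ρ_m s.
s = t ρ_ice / ρ_m = 2.211 km × 916/3240 = 0.625 km.

0.625 km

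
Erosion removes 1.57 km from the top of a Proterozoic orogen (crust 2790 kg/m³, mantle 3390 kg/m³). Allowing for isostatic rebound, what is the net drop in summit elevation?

0.278 km

Rebound u = e ρ_c/ρ_m = 1.57 km × 2790/3390 = 1.292 km.
Net surface drop = e − u = 1.57 km − 1.292 km = e (ρ_m − ρ_c)/ρ_m = 0.278 km.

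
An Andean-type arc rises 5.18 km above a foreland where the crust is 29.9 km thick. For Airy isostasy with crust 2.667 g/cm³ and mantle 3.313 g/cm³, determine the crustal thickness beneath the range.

Root depth r = h ρ_c / (ρ_m − ρ_c) = 5.18 km × 2.667 / 0.646 = 21.39 km.
Total thickness = T + h + r = 29.9 km + 5.18 km + 21.39 km = 56.5 km.

56.5 km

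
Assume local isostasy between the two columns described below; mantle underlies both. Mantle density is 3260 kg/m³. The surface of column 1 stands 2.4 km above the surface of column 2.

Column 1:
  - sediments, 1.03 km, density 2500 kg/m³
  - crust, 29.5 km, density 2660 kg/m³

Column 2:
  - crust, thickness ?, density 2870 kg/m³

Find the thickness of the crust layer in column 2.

Take the compensation level at the base of the deeper column (depth z_c below the surface of column 1) and equate Σ ρ_i t_i down to z_c; mantle fills any gap and the z_c terms cancel.
Column 1: 1.03×2500 + 29.5×2660 + (z_c − 30.53)×3260
Column 2: 2.4×0 + x×2870 + (z_c − 2.4 − 0 − x)×3260
The z_c×3260 term appears on both sides and cancels. Collect the known terms of each column as K = Σ(ρt)_known − 3260 × (depth of known layers): K_1 = 81045 − 3260×30.53 = −18482.8; K_2 = 0 − 3260×(2.4 + 0) = −7824.
Balance: K_1 = K_2 − x×(3260 − 2870), so x = (K_2 − K_1)/(3260 − 2870) = 10658.8/390 = 27.3 km.

27.3 km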